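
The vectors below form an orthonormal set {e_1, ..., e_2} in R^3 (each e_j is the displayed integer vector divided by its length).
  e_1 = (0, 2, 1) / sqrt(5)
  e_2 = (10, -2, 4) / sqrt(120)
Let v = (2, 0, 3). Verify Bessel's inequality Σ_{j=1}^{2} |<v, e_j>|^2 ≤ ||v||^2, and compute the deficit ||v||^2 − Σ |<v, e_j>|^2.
Σ |<v, e_j>|^2 = 31/3; ||v||^2 = 13; deficit = 8/3

Write each e_j = u_j / sqrt(<u_j, u_j>) where u_j is the displayed integer vector. Then <v, e_j> = <v, u_j> / sqrt(<u_j, u_j>), so |<v, e_j>|^2 = <v, u_j>^2 / <u_j, u_j>.
Coefficients: <v, e_1> = 3/sqrt(5), <v, e_2> = 32/sqrt(120).
Square and sum: Σ |<v, e_j>|^2 = 31/3.
Compute ||v||^2 = v·v = 13.
Deficit = 13 − 31/3 = 8/3 ≥ 0, confirming Bessel's inequality. (The deficit equals ||v − Σ <v,e_j> e_j||^2, the squared distance from v to span{e_j}.)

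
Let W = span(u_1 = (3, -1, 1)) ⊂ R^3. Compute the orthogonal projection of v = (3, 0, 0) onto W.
proj_W(v) = (27/11, -9/11, 9/11)

Set up U = [u_1 | ... | u_1] ∈ R^(3×1). The projector onto W = col(U) is P = U (U^T U)^(-1) U^T.
Compute U^T U =
  [11],
and U^T v = (9).
Solve U^T U · c = U^T v for the coefficients: c = (9/11). The projection is proj_W(v) = U c.
Check: (v - proj_W(v)) · u_1 = 0  (should be 0).
Result: proj_W(v) = (27/11, -9/11, 9/11).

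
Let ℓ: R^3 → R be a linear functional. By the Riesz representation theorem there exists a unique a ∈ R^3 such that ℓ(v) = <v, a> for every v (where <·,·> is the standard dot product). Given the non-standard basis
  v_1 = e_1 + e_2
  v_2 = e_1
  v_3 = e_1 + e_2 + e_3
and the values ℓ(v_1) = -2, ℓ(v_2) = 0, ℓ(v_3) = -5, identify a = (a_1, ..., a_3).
a = (0, -2, -3)

Write a = (a_1, ..., a_3) in the standard basis. For each basis vector v_i, ℓ(v_i) = <v_i, a> is a linear equation in the a_j's. Collect the n equations into a matrix system V a = ℓ, where row i of V is v_i (expressed in the standard basis). Since V is invertible (lower-triangular with 1s on the diagonal, up to permutation), solve by back-substitution:
  V =
[[1, 1, 0],
 [1, 0, 0],
 [1, 1, 1]]
  V a = (-2, 0, -5)
Solving gives a = (0, -2, -3).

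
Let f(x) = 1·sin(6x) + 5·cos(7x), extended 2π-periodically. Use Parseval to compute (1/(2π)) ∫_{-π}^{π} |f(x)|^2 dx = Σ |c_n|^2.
Σ |c_n|^2 = 13

Expand |f|^2 and use orthogonality of {sin(nx), cos(mx)} on [-π, π]:
  ∫_{-π}^{π} sin(nx)^2 dx = π, ∫ cos(mx)^2 dx = π, and cross terms integrate to 0.
So ∫_{-π}^{π} f(x)^2 dx = 1^2 · π + 5^2 · π = (1 + 25)π.
Divide by 2π: (1 + 25)/2 = 13.
By Parseval, this equals Σ |c_n|^2.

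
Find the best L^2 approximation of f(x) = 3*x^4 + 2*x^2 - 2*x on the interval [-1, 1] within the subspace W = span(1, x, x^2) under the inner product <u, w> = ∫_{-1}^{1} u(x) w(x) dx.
g(x) = 32*x^2/7 - 2*x - 9/35

The best approximation g ∈ W is the orthogonal projection of f onto W. Writing g = a_0 + a_1 x + a_2 x^2, the coefficients solve the normal equations G · a = b where
  G_{ij} = <φ_i, φ_j> and b_i = <f, φ_i>, with φ_0 = 1, φ_1 = x, φ_2 = x^2.
G =
  [2, 0, 2/3]
  [0, 2/3, 0]
  [2/3, 0, 2/5],
b = (38/15, -4/3, 58/35).
Solving gives a_0 = -9/35, a_1 = -2, a_2 = 32/7, so
  g(x) = 32*x^2/7 - 2*x - 9/35.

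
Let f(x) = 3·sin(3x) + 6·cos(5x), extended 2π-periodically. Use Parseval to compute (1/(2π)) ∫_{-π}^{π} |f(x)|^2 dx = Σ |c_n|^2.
Σ |c_n|^2 = 45/2

Expand |f|^2 and use orthogonality of {sin(nx), cos(mx)} on [-π, π]:
  ∫_{-π}^{π} sin(nx)^2 dx = π, ∫ cos(mx)^2 dx = π, and cross terms integrate to 0.
So ∫_{-π}^{π} f(x)^2 dx = 3^2 · π + 6^2 · π = (9 + 36)π.
Divide by 2π: (9 + 36)/2 = 45/2.
By Parseval, this equals Σ |c_n|^2.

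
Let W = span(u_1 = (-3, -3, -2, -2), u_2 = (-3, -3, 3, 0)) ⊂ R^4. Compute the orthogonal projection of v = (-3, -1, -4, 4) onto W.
proj_W(v) = (-30/31, -30/31, -60/31, -36/31)

Set up U = [u_1 | ... | u_2] ∈ R^(4×2). The projector onto W = col(U) is P = U (U^T U)^(-1) U^T.
Compute U^T U =
  [26, 12]
  [12, 27],
and U^T v = (12, 0).
Solve U^T U · c = U^T v for the coefficients: c = (18/31, -8/31). The projection is proj_W(v) = U c.
Check: (v - proj_W(v)) · u_1 = 0  (should be 0).
Check: (v - proj_W(v)) · u_2 = 0  (should be 0).
Result: proj_W(v) = (-30/31, -30/31, -60/31, -36/31).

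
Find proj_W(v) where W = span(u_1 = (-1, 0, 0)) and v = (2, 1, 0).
proj_W(v) = (2, 0, 0)

Set up U = [u_1 | ... | u_1] ∈ R^(3×1). The projector onto W = col(U) is P = U (U^T U)^(-1) U^T.
Compute U^T U =
  [1],
and U^T v = (-2).
Solve U^T U · c = U^T v for the coefficients: c = (-2). The projection is proj_W(v) = U c.
Check: (v - proj_W(v)) · u_1 = 0  (should be 0).
Result: proj_W(v) = (2, 0, 0).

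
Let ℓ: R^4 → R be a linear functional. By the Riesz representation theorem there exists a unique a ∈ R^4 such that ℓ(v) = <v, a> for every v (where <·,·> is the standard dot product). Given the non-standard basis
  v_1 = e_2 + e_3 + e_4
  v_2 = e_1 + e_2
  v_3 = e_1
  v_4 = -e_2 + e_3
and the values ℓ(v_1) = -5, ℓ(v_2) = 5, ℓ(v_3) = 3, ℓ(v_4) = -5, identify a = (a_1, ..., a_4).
a = (3, 2, -3, -4)

Write a = (a_1, ..., a_4) in the standard basis. For each basis vector v_i, ℓ(v_i) = <v_i, a> is a linear equation in the a_j's. Collect the n equations into a matrix system V a = ℓ, where row i of V is v_i (expressed in the standard basis). Since V is invertible (lower-triangular with 1s on the diagonal, up to permutation), solve by back-substitution:
  V =
[[0, 1, 1, 1],
 [1, 1, 0, 0],
 [1, 0, 0, 0],
 [0, -1, 1, 0]]
  V a = (-5, 5, 3, -5)
Solving gives a = (3, 2, -3, -4).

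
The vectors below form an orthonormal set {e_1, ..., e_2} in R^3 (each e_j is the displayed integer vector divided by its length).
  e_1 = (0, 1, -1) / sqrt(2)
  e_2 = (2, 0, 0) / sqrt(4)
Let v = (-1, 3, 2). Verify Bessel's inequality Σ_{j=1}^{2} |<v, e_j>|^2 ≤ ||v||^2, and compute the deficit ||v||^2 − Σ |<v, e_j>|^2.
Σ |<v, e_j>|^2 = 3/2; ||v||^2 = 14; deficit = 25/2

Write each e_j = u_j / sqrt(<u_j, u_j>) where u_j is the displayed integer vector. Then <v, e_j> = <v, u_j> / sqrt(<u_j, u_j>), so |<v, e_j>|^2 = <v, u_j>^2 / <u_j, u_j>.
Coefficients: <v, e_1> = 1/sqrt(2), <v, e_2> = -2/sqrt(4).
Square and sum: Σ |<v, e_j>|^2 = 3/2.
Compute ||v||^2 = v·v = 14.
Deficit = 14 − 3/2 = 25/2 ≥ 0, confirming Bessel's inequality. (The deficit equals ||v − Σ <v,e_j> e_j||^2, the squared distance from v to span{e_j}.)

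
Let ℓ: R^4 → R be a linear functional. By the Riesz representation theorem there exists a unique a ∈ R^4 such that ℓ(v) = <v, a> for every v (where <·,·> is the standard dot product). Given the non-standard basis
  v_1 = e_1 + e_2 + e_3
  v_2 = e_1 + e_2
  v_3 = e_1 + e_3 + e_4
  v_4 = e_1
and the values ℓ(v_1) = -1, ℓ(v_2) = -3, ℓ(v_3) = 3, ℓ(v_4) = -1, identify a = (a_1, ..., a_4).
a = (-1, -2, 2, 2)

Write a = (a_1, ..., a_4) in the standard basis. For each basis vector v_i, ℓ(v_i) = <v_i, a> is a linear equation in the a_j's. Collect the n equations into a matrix system V a = ℓ, where row i of V is v_i (expressed in the standard basis). Since V is invertible (lower-triangular with 1s on the diagonal, up to permutation), solve by back-substitution:
  V =
[[1, 1, 1, 0],
 [1, 1, 0, 0],
 [1, 0, 1, 1],
 [1, 0, 0, 0]]
  V a = (-1, -3, 3, -1)
Solving gives a = (-1, -2, 2, 2).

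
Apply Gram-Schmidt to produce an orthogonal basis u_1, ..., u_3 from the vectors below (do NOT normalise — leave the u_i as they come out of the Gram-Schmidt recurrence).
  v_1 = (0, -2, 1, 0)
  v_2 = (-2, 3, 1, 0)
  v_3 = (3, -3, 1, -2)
Orthogonal basis:
  u_1 = (0, -2, 1, 0)
  u_2 = (-2, 1, 2, 0)
  u_3 = (13/9, 26/45, 52/45, -2)

Apply the Gram-Schmidt recurrence
  u_1 = v_1
  u_i = v_i − Σ_{j<i} ((v_i · u_j) / (u_j · u_j)) · u_j.

Step by step this gives:
  u_1 = (0, -2, 1, 0)
  u_2 = (-2, 1, 2, 0)
  u_3 = (13/9, 26/45, 52/45, -2)

Orthogonality check:
  u_2 · u_1 = 0 (should be 0)
  u_3 · u_1 = 0 (should be 0)
  u_3 · u_2 = 0 (should be 0)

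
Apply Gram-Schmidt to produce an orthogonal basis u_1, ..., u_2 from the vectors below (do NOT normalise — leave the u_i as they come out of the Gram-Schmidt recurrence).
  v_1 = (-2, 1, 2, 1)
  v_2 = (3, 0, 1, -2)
Orthogonal basis:
  u_1 = (-2, 1, 2, 1)
  u_2 = (9/5, 3/5, 11/5, -7/5)

Apply the Gram-Schmidt recurrence
  u_1 = v_1
  u_i = v_i − Σ_{j<i} ((v_i · u_j) / (u_j · u_j)) · u_j.

Step by step this gives:
  u_1 = (-2, 1, 2, 1)
  u_2 = (9/5, 3/5, 11/5, -7/5)

Orthogonality check:
  u_2 · u_1 = 0 (should be 0)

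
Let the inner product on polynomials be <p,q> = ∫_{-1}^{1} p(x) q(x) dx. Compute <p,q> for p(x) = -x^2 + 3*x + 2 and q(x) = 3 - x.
<p,q> = 8

Expand the product: p(x)·q(x) = x^3 - 6*x^2 + 7*x + 6.
∫_{-1}^{1} of each monomial x^k gives [2/(k+1) if k even, 0 if k odd]. Integrating term-by-term (or equivalently evaluating the antiderivative F(x) = x^4/4 - 2*x^3 + 7*x^2/2 + 6*x at the endpoints):
  F(1) − F(−1) = 31/4 − (-1/4) = 8.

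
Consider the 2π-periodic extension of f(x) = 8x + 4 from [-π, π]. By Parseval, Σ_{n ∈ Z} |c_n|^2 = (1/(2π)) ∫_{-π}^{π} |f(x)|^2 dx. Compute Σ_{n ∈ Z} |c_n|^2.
Σ |c_n|^2 = 64π^2/3 + 16

Expand and integrate term by term over [-π, π]:
  ∫ (8x)^2 dx = 64·(2π^3/3); ∫ 2·8·(4)·x dx = 0 (odd integrand); ∫ 4^2 dx = 16·2π.
So (1/(2π)) ∫_{-π}^{π} (8x + 4)^2 dx = 64π^2/3 + 16 = 64π^2/3 + 16.
Parseval ⇒ Σ |c_n|^2 = 64π^2/3 + 16.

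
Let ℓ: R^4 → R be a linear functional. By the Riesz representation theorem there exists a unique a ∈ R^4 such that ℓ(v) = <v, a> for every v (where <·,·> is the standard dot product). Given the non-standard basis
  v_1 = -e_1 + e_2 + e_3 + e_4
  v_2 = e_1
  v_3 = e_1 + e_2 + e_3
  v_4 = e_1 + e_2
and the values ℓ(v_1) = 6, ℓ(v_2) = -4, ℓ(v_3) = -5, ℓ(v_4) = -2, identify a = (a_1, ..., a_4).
a = (-4, 2, -3, 3)

Write a = (a_1, ..., a_4) in the standard basis. For each basis vector v_i, ℓ(v_i) = <v_i, a> is a linear equation in the a_j's. Collect the n equations into a matrix system V a = ℓ, where row i of V is v_i (expressed in the standard basis). Since V is invertible (lower-triangular with 1s on the diagonal, up to permutation), solve by back-substitution:
  V =
[[-1, 1, 1, 1],
 [1, 0, 0, 0],
 [1, 1, 1, 0],
 [1, 1, 0, 0]]
  V a = (6, -4, -5, -2)
Solving gives a = (-4, 2, -3, 3).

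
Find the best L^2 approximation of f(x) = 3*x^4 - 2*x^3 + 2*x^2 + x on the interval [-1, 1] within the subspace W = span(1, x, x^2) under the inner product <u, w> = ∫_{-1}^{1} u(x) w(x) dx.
g(x) = 32*x^2/7 - x/5 - 9/35

The best approximation g ∈ W is the orthogonal projection of f onto W. Writing g = a_0 + a_1 x + a_2 x^2, the coefficients solve the normal equations G · a = b where
  G_{ij} = <φ_i, φ_j> and b_i = <f, φ_i>, with φ_0 = 1, φ_1 = x, φ_2 = x^2.
G =
  [2, 0, 2/3]
  [0, 2/3, 0]
  [2/3, 0, 2/5],
b = (38/15, -2/15, 58/35).
Solving gives a_0 = -9/35, a_1 = -1/5, a_2 = 32/7, so
  g(x) = 32*x^2/7 - x/5 - 9/35.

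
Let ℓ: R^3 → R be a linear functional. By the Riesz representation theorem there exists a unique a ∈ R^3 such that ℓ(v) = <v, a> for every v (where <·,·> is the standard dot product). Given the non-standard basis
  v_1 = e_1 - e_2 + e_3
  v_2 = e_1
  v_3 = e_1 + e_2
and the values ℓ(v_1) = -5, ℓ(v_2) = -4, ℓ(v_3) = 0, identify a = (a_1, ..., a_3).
a = (-4, 4, 3)

Write a = (a_1, ..., a_3) in the standard basis. For each basis vector v_i, ℓ(v_i) = <v_i, a> is a linear equation in the a_j's. Collect the n equations into a matrix system V a = ℓ, where row i of V is v_i (expressed in the standard basis). Since V is invertible (lower-triangular with 1s on the diagonal, up to permutation), solve by back-substitution:
  V =
[[1, -1, 1],
 [1, 0, 0],
 [1, 1, 0]]
  V a = (-5, -4, 0)
Solving gives a = (-4, 4, 3).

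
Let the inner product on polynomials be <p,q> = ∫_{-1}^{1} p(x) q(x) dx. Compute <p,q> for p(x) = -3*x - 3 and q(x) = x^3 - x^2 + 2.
<p,q> = -56/5

Expand the product: p(x)·q(x) = -3*x^4 + 3*x^2 - 6*x - 6.
∫_{-1}^{1} of each monomial x^k gives [2/(k+1) if k even, 0 if k odd]. Integrating term-by-term (or equivalently evaluating the antiderivative F(x) = -3*x^5/5 + x^3 - 3*x^2 - 6*x at the endpoints):
  F(1) − F(−1) = -43/5 − (13/5) = -56/5.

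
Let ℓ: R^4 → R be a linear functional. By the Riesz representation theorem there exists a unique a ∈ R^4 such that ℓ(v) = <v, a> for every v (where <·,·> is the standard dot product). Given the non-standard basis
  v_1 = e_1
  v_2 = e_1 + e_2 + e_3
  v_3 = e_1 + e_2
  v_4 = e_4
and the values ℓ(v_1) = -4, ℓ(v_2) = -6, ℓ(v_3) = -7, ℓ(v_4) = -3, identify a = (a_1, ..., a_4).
a = (-4, -3, 1, -3)

Write a = (a_1, ..., a_4) in the standard basis. For each basis vector v_i, ℓ(v_i) = <v_i, a> is a linear equation in the a_j's. Collect the n equations into a matrix system V a = ℓ, where row i of V is v_i (expressed in the standard basis). Since V is invertible (lower-triangular with 1s on the diagonal, up to permutation), solve by back-substitution:
  V =
[[1, 0, 0, 0],
 [1, 1, 1, 0],
 [1, 1, 0, 0],
 [0, 0, 0, 1]]
  V a = (-4, -6, -7, -3)
Solving gives a = (-4, -3, 1, -3).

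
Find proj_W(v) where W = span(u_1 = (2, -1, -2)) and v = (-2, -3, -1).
proj_W(v) = (2/9, -1/9, -2/9)

Set up U = [u_1 | ... | u_1] ∈ R^(3×1). The projector onto W = col(U) is P = U (U^T U)^(-1) U^T.
Compute U^T U =
  [9],
and U^T v = (1).
Solve U^T U · c = U^T v for the coefficients: c = (1/9). The projection is proj_W(v) = U c.
Check: (v - proj_W(v)) · u_1 = 0  (should be 0).
Result: proj_W(v) = (2/9, -1/9, -2/9).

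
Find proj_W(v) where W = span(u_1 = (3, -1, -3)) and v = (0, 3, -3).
proj_W(v) = (18/19, -6/19, -18/19)

Set up U = [u_1 | ... | u_1] ∈ R^(3×1). The projector onto W = col(U) is P = U (U^T U)^(-1) U^T.
Compute U^T U =
  [19],
and U^T v = (6).
Solve U^T U · c = U^T v for the coefficients: c = (6/19). The projection is proj_W(v) = U c.
Check: (v - proj_W(v)) · u_1 = 0  (should be 0).
Result: proj_W(v) = (18/19, -6/19, -18/19).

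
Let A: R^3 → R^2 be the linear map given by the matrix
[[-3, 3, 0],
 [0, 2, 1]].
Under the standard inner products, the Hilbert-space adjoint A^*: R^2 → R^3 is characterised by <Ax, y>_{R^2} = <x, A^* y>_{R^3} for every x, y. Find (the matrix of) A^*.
A^* = A^T =
[[-3, 0],
 [3, 2],
 [0, 1]]

For real matrices with standard dot products, the defining identity <Ax, y> = <x, A^* y> gives (Ax)^T y = x^T (A^*) y, i.e. x^T A^T y = x^T (A^*) y. Since this holds for all x, y, we must have A^* = A^T. Therefore
A^* =
[[-3, 0],
 [3, 2],
 [0, 1]].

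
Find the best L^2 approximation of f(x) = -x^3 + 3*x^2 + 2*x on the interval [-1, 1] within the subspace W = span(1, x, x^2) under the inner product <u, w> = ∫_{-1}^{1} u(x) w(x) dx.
g(x) = 3*x^2 + 7*x/5

The best approximation g ∈ W is the orthogonal projection of f onto W. Writing g = a_0 + a_1 x + a_2 x^2, the coefficients solve the normal equations G · a = b where
  G_{ij} = <φ_i, φ_j> and b_i = <f, φ_i>, with φ_0 = 1, φ_1 = x, φ_2 = x^2.
G =
  [2, 0, 2/3]
  [0, 2/3, 0]
  [2/3, 0, 2/5],
b = (2, 14/15, 6/5).
Solving gives a_0 = 0, a_1 = 7/5, a_2 = 3, so
  g(x) = 3*x^2 + 7*x/5.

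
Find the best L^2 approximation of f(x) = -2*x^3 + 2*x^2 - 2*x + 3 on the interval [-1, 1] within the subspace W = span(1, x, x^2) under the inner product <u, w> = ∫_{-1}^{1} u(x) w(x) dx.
g(x) = 2*x^2 - 16*x/5 + 3

The best approximation g ∈ W is the orthogonal projection of f onto W. Writing g = a_0 + a_1 x + a_2 x^2, the coefficients solve the normal equations G · a = b where
  G_{ij} = <φ_i, φ_j> and b_i = <f, φ_i>, with φ_0 = 1, φ_1 = x, φ_2 = x^2.
G =
  [2, 0, 2/3]
  [0, 2/3, 0]
  [2/3, 0, 2/5],
b = (22/3, -32/15, 14/5).
Solving gives a_0 = 3, a_1 = -16/5, a_2 = 2, so
  g(x) = 2*x^2 - 16*x/5 + 3.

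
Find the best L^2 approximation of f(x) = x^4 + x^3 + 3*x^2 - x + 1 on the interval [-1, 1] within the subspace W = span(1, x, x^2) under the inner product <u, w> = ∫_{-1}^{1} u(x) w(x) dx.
g(x) = 27*x^2/7 - 2*x/5 + 32/35

The best approximation g ∈ W is the orthogonal projection of f onto W. Writing g = a_0 + a_1 x + a_2 x^2, the coefficients solve the normal equations G · a = b where
  G_{ij} = <φ_i, φ_j> and b_i = <f, φ_i>, with φ_0 = 1, φ_1 = x, φ_2 = x^2.
G =
  [2, 0, 2/3]
  [0, 2/3, 0]
  [2/3, 0, 2/5],
b = (22/5, -4/15, 226/105).
Solving gives a_0 = 32/35, a_1 = -2/5, a_2 = 27/7, so
  g(x) = 27*x^2/7 - 2*x/5 + 32/35.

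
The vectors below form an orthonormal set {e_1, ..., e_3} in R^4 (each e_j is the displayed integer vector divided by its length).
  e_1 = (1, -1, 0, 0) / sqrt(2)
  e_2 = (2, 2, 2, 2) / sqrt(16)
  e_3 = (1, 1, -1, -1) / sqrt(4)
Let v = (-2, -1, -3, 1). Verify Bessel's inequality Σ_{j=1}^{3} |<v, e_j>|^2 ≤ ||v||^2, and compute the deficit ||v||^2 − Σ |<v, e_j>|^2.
Σ |<v, e_j>|^2 = 7; ||v||^2 = 15; deficit = 8

Write each e_j = u_j / sqrt(<u_j, u_j>) where u_j is the displayed integer vector. Then <v, e_j> = <v, u_j> / sqrt(<u_j, u_j>), so |<v, e_j>|^2 = <v, u_j>^2 / <u_j, u_j>.
Coefficients: <v, e_1> = -1/sqrt(2), <v, e_2> = -10/sqrt(16), <v, e_3> = -1/sqrt(4).
Square and sum: Σ |<v, e_j>|^2 = 7.
Compute ||v||^2 = v·v = 15.
Deficit = 15 − 7 = 8 ≥ 0, confirming Bessel's inequality. (The deficit equals ||v − Σ <v,e_j> e_j||^2, the squared distance from v to span{e_j}.)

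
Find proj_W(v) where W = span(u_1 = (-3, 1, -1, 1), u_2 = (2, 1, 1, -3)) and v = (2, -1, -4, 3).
proj_W(v) = (10/33, -70/33, -10/33, 30/11)

Set up U = [u_1 | ... | u_2] ∈ R^(4×2). The projector onto W = col(U) is P = U (U^T U)^(-1) U^T.
Compute U^T U =
  [12, -9]
  [-9, 15],
and U^T v = (0, -10).
Solve U^T U · c = U^T v for the coefficients: c = (-10/11, -40/33). The projection is proj_W(v) = U c.
Check: (v - proj_W(v)) · u_1 = 0  (should be 0).
Check: (v - proj_W(v)) · u_2 = 0  (should be 0).
Result: proj_W(v) = (10/33, -70/33, -10/33, 30/11).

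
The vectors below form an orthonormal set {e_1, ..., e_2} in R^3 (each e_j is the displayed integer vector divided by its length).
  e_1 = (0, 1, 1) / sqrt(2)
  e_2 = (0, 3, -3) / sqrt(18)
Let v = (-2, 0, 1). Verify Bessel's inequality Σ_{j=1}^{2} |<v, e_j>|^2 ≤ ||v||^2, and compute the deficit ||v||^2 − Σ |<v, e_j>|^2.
Σ |<v, e_j>|^2 = 1; ||v||^2 = 5; deficit = 4

Write each e_j = u_j / sqrt(<u_j, u_j>) where u_j is the displayed integer vector. Then <v, e_j> = <v, u_j> / sqrt(<u_j, u_j>), so |<v, e_j>|^2 = <v, u_j>^2 / <u_j, u_j>.
Coefficients: <v, e_1> = 1/sqrt(2), <v, e_2> = -3/sqrt(18).
Square and sum: Σ |<v, e_j>|^2 = 1.
Compute ||v||^2 = v·v = 5.
Deficit = 5 − 1 = 4 ≥ 0, confirming Bessel's inequality. (The deficit equals ||v − Σ <v,e_j> e_j||^2, the squared distance from v to span{e_j}.)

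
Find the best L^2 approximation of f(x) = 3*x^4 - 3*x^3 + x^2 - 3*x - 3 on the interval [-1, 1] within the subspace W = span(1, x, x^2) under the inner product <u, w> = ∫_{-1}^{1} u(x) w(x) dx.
g(x) = 25*x^2/7 - 24*x/5 - 114/35

The best approximation g ∈ W is the orthogonal projection of f onto W. Writing g = a_0 + a_1 x + a_2 x^2, the coefficients solve the normal equations G · a = b where
  G_{ij} = <φ_i, φ_j> and b_i = <f, φ_i>, with φ_0 = 1, φ_1 = x, φ_2 = x^2.
G =
  [2, 0, 2/3]
  [0, 2/3, 0]
  [2/3, 0, 2/5],
b = (-62/15, -16/5, -26/35).
Solving gives a_0 = -114/35, a_1 = -24/5, a_2 = 25/7, so
  g(x) = 25*x^2/7 - 24*x/5 - 114/35.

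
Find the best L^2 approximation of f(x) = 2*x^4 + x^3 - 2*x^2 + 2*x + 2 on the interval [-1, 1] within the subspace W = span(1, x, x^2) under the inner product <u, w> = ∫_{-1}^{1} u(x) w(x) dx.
g(x) = -2*x^2/7 + 13*x/5 + 64/35

The best approximation g ∈ W is the orthogonal projection of f onto W. Writing g = a_0 + a_1 x + a_2 x^2, the coefficients solve the normal equations G · a = b where
  G_{ij} = <φ_i, φ_j> and b_i = <f, φ_i>, with φ_0 = 1, φ_1 = x, φ_2 = x^2.
G =
  [2, 0, 2/3]
  [0, 2/3, 0]
  [2/3, 0, 2/5],
b = (52/15, 26/15, 116/105).
Solving gives a_0 = 64/35, a_1 = 13/5, a_2 = -2/7, so
  g(x) = -2*x^2/7 + 13*x/5 + 64/35.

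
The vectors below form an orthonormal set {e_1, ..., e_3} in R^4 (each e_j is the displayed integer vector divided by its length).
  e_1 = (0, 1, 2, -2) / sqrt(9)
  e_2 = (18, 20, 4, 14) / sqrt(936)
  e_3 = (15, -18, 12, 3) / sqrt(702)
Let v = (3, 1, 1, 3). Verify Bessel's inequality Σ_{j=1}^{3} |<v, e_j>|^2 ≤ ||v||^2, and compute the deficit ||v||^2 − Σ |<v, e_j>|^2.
Σ |<v, e_j>|^2 = 59/3; ||v||^2 = 20; deficit = 1/3

Write each e_j = u_j / sqrt(<u_j, u_j>) where u_j is the displayed integer vector. Then <v, e_j> = <v, u_j> / sqrt(<u_j, u_j>), so |<v, e_j>|^2 = <v, u_j>^2 / <u_j, u_j>.
Coefficients: <v, e_1> = -3/sqrt(9), <v, e_2> = 120/sqrt(936), <v, e_3> = 48/sqrt(702).
Square and sum: Σ |<v, e_j>|^2 = 59/3.
Compute ||v||^2 = v·v = 20.
Deficit = 20 − 59/3 = 1/3 ≥ 0, confirming Bessel's inequality. (The deficit equals ||v − Σ <v,e_j> e_j||^2, the squared distance from v to span{e_j}.)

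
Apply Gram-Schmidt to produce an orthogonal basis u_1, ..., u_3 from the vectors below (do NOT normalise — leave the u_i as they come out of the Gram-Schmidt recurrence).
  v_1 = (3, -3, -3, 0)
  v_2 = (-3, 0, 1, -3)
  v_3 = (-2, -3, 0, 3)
Orthogonal basis:
  u_1 = (3, -3, -3, 0)
  u_2 = (-5/3, -4/3, -1/3, -3)
  u_3 = (-104/41, -116/41, 12/41, 108/41)

Apply the Gram-Schmidt recurrence
  u_1 = v_1
  u_i = v_i − Σ_{j<i} ((v_i · u_j) / (u_j · u_j)) · u_j.

Step by step this gives:
  u_1 = (3, -3, -3, 0)
  u_2 = (-5/3, -4/3, -1/3, -3)
  u_3 = (-104/41, -116/41, 12/41, 108/41)

Orthogonality check:
  u_2 · u_1 = 0 (should be 0)
  u_3 · u_1 = 0 (should be 0)
  u_3 · u_2 = 0 (should be 0)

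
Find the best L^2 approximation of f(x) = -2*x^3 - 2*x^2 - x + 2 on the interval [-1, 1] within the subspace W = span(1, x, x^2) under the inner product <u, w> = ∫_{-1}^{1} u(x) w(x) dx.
g(x) = -2*x^2 - 11*x/5 + 2

The best approximation g ∈ W is the orthogonal projection of f onto W. Writing g = a_0 + a_1 x + a_2 x^2, the coefficients solve the normal equations G · a = b where
  G_{ij} = <φ_i, φ_j> and b_i = <f, φ_i>, with φ_0 = 1, φ_1 = x, φ_2 = x^2.
G =
  [2, 0, 2/3]
  [0, 2/3, 0]
  [2/3, 0, 2/5],
b = (8/3, -22/15, 8/15).
Solving gives a_0 = 2, a_1 = -11/5, a_2 = -2, so
  g(x) = -2*x^2 - 11*x/5 + 2.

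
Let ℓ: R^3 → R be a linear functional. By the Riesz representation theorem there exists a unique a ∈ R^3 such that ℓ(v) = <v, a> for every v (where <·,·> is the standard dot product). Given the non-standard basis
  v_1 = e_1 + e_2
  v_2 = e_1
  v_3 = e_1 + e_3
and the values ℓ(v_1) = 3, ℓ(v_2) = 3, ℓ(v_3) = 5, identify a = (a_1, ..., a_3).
a = (3, 0, 2)

Write a = (a_1, ..., a_3) in the standard basis. For each basis vector v_i, ℓ(v_i) = <v_i, a> is a linear equation in the a_j's. Collect the n equations into a matrix system V a = ℓ, where row i of V is v_i (expressed in the standard basis). Since V is invertible (lower-triangular with 1s on the diagonal, up to permutation), solve by back-substitution:
  V =
[[1, 1, 0],
 [1, 0, 0],
 [1, 0, 1]]
  V a = (3, 3, 5)
Solving gives a = (3, 0, 2).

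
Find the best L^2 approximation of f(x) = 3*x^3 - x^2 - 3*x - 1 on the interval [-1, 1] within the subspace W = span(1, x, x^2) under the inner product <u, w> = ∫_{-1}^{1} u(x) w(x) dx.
g(x) = -x^2 - 6*x/5 - 1

The best approximation g ∈ W is the orthogonal projection of f onto W. Writing g = a_0 + a_1 x + a_2 x^2, the coefficients solve the normal equations G · a = b where
  G_{ij} = <φ_i, φ_j> and b_i = <f, φ_i>, with φ_0 = 1, φ_1 = x, φ_2 = x^2.
G =
  [2, 0, 2/3]
  [0, 2/3, 0]
  [2/3, 0, 2/5],
b = (-8/3, -4/5, -16/15).
Solving gives a_0 = -1, a_1 = -6/5, a_2 = -1, so
  g(x) = -x^2 - 6*x/5 - 1.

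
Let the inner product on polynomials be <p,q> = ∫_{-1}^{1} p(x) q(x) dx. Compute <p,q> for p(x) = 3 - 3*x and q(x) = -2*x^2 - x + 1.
<p,q> = 4

Expand the product: p(x)·q(x) = 6*x^3 - 3*x^2 - 6*x + 3.
∫_{-1}^{1} of each monomial x^k gives [2/(k+1) if k even, 0 if k odd]. Integrating term-by-term (or equivalently evaluating the antiderivative F(x) = 3*x^4/2 - x^3 - 3*x^2 + 3*x at the endpoints):
  F(1) − F(−1) = 1/2 − (-7/2) = 4.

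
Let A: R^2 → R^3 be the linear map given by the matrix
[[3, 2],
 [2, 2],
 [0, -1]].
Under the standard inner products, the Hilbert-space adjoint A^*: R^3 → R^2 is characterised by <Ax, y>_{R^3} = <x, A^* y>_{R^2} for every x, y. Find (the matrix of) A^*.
A^* = A^T =
[[3, 2, 0],
 [2, 2, -1]]

For real matrices with standard dot products, the defining identity <Ax, y> = <x, A^* y> gives (Ax)^T y = x^T (A^*) y, i.e. x^T A^T y = x^T (A^*) y. Since this holds for all x, y, we must have A^* = A^T. Therefore
A^* =
[[3, 2, 0],
 [2, 2, -1]].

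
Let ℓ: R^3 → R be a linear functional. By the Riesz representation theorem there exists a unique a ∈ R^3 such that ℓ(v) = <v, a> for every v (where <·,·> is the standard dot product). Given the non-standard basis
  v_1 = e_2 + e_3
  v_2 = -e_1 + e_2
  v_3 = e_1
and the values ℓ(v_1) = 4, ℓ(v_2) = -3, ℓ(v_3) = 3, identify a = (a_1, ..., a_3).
a = (3, 0, 4)

Write a = (a_1, ..., a_3) in the standard basis. For each basis vector v_i, ℓ(v_i) = <v_i, a> is a linear equation in the a_j's. Collect the n equations into a matrix system V a = ℓ, where row i of V is v_i (expressed in the standard basis). Since V is invertible (lower-triangular with 1s on the diagonal, up to permutation), solve by back-substitution:
  V =
[[0, 1, 1],
 [-1, 1, 0],
 [1, 0, 0]]
  V a = (4, -3, 3)
Solving gives a = (3, 0, 4).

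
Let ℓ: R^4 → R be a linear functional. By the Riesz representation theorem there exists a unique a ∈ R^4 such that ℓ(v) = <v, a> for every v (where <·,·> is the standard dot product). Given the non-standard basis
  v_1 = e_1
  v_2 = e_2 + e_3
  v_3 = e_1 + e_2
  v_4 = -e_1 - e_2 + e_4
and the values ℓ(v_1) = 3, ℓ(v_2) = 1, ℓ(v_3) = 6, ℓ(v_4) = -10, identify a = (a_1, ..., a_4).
a = (3, 3, -2, -4)

Write a = (a_1, ..., a_4) in the standard basis. For each basis vector v_i, ℓ(v_i) = <v_i, a> is a linear equation in the a_j's. Collect the n equations into a matrix system V a = ℓ, where row i of V is v_i (expressed in the standard basis). Since V is invertible (lower-triangular with 1s on the diagonal, up to permutation), solve by back-substitution:
  V =
[[1, 0, 0, 0],
 [0, 1, 1, 0],
 [1, 1, 0, 0],
 [-1, -1, 0, 1]]
  V a = (3, 1, 6, -10)
Solving gives a = (3, 3, -2, -4).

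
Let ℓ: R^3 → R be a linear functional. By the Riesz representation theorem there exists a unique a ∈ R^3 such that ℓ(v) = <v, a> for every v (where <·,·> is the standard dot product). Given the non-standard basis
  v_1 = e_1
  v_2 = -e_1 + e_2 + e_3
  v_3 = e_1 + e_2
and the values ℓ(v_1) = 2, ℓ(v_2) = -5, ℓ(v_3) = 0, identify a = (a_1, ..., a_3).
a = (2, -2, -1)

Write a = (a_1, ..., a_3) in the standard basis. For each basis vector v_i, ℓ(v_i) = <v_i, a> is a linear equation in the a_j's. Collect the n equations into a matrix system V a = ℓ, where row i of V is v_i (expressed in the standard basis). Since V is invertible (lower-triangular with 1s on the diagonal, up to permutation), solve by back-substitution:
  V =
[[1, 0, 0],
 [-1, 1, 1],
 [1, 1, 0]]
  V a = (2, -5, 0)
Solving gives a = (2, -2, -1).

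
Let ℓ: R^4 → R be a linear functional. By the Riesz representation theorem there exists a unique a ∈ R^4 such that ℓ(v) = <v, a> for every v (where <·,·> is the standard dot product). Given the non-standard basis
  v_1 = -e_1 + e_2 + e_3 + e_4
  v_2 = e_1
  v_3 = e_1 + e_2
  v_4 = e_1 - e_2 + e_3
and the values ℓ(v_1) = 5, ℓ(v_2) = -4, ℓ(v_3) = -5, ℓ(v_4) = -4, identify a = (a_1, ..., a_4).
a = (-4, -1, -1, 3)

Write a = (a_1, ..., a_4) in the standard basis. For each basis vector v_i, ℓ(v_i) = <v_i, a> is a linear equation in the a_j's. Collect the n equations into a matrix system V a = ℓ, where row i of V is v_i (expressed in the standard basis). Since V is invertible (lower-triangular with 1s on the diagonal, up to permutation), solve by back-substitution:
  V =
[[-1, 1, 1, 1],
 [1, 0, 0, 0],
 [1, 1, 0, 0],
 [1, -1, 1, 0]]
  V a = (5, -4, -5, -4)
Solving gives a = (-4, -1, -1, 3).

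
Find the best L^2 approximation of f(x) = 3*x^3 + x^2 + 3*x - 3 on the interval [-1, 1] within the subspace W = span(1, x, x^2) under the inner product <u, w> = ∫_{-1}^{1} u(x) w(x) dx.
g(x) = x^2 + 24*x/5 - 3

The best approximation g ∈ W is the orthogonal projection of f onto W. Writing g = a_0 + a_1 x + a_2 x^2, the coefficients solve the normal equations G · a = b where
  G_{ij} = <φ_i, φ_j> and b_i = <f, φ_i>, with φ_0 = 1, φ_1 = x, φ_2 = x^2.
G =
  [2, 0, 2/3]
  [0, 2/3, 0]
  [2/3, 0, 2/5],
b = (-16/3, 16/5, -8/5).
Solving gives a_0 = -3, a_1 = 24/5, a_2 = 1, so
  g(x) = x^2 + 24*x/5 - 3.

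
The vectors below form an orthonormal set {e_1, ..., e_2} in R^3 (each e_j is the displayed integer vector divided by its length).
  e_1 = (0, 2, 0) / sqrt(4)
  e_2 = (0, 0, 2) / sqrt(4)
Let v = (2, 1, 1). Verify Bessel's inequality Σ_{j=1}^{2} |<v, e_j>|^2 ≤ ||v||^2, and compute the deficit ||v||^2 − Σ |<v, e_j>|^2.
Σ |<v, e_j>|^2 = 2; ||v||^2 = 6; deficit = 4

Write each e_j = u_j / sqrt(<u_j, u_j>) where u_j is the displayed integer vector. Then <v, e_j> = <v, u_j> / sqrt(<u_j, u_j>), so |<v, e_j>|^2 = <v, u_j>^2 / <u_j, u_j>.
Coefficients: <v, e_1> = 2/sqrt(4), <v, e_2> = 2/sqrt(4).
Square and sum: Σ |<v, e_j>|^2 = 2.
Compute ||v||^2 = v·v = 6.
Deficit = 6 − 2 = 4 ≥ 0, confirming Bessel's inequality. (The deficit equals ||v − Σ <v,e_j> e_j||^2, the squared distance from v to span{e_j}.)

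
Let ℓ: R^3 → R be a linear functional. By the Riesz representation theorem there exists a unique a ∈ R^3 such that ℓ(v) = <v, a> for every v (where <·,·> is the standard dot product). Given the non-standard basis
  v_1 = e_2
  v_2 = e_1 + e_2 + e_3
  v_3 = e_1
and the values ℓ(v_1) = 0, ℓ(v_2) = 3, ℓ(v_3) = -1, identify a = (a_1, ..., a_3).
a = (-1, 0, 4)

Write a = (a_1, ..., a_3) in the standard basis. For each basis vector v_i, ℓ(v_i) = <v_i, a> is a linear equation in the a_j's. Collect the n equations into a matrix system V a = ℓ, where row i of V is v_i (expressed in the standard basis). Since V is invertible (lower-triangular with 1s on the diagonal, up to permutation), solve by back-substitution:
  V =
[[0, 1, 0],
 [1, 1, 1],
 [1, 0, 0]]
  V a = (0, 3, -1)
Solving gives a = (-1, 0, 4).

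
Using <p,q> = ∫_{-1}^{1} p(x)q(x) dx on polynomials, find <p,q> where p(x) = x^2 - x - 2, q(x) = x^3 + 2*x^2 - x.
<p,q> = -8/5

Expand the product: p(x)·q(x) = x^5 + x^4 - 5*x^3 - 3*x^2 + 2*x.
∫_{-1}^{1} of each monomial x^k gives [2/(k+1) if k even, 0 if k odd]. Integrating term-by-term (or equivalently evaluating the antiderivative F(x) = x^6/6 + x^5/5 - 5*x^4/4 - x^3 + x^2 at the endpoints):
  F(1) − F(−1) = -53/60 − (43/60) = -8/5.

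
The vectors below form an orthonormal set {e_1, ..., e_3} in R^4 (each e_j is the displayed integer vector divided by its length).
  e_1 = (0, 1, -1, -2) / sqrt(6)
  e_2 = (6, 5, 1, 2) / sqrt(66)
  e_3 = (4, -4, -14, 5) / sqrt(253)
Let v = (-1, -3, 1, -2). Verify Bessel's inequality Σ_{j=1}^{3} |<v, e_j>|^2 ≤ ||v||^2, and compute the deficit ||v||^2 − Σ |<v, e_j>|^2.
Σ |<v, e_j>|^2 = 224/23; ||v||^2 = 15; deficit = 121/23

Write each e_j = u_j / sqrt(<u_j, u_j>) where u_j is the displayed integer vector. Then <v, e_j> = <v, u_j> / sqrt(<u_j, u_j>), so |<v, e_j>|^2 = <v, u_j>^2 / <u_j, u_j>.
Coefficients: <v, e_1> = 0/sqrt(6), <v, e_2> = -24/sqrt(66), <v, e_3> = -16/sqrt(253).
Square and sum: Σ |<v, e_j>|^2 = 224/23.
Compute ||v||^2 = v·v = 15.
Deficit = 15 − 224/23 = 121/23 ≥ 0, confirming Bessel's inequality. (The deficit equals ||v − Σ <v,e_j> e_j||^2, the squared distance from v to span{e_j}.)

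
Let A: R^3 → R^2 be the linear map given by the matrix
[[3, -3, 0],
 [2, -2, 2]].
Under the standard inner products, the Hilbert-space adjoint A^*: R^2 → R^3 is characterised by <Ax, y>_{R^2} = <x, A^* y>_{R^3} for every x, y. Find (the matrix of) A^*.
A^* = A^T =
[[3, 2],
 [-3, -2],
 [0, 2]]

For real matrices with standard dot products, the defining identity <Ax, y> = <x, A^* y> gives (Ax)^T y = x^T (A^*) y, i.e. x^T A^T y = x^T (A^*) y. Since this holds for all x, y, we must have A^* = A^T. Therefore
A^* =
[[3, 2],
 [-3, -2],
 [0, 2]].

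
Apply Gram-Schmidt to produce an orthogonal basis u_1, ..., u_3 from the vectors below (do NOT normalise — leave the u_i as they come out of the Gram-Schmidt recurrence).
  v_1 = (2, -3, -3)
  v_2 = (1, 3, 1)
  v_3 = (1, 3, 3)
Orthogonal basis:
  u_1 = (2, -3, -3)
  u_2 = (21/11, 18/11, -4/11)
  u_3 = (54/71, -45/71, 81/71)

Apply the Gram-Schmidt recurrence
  u_1 = v_1
  u_i = v_i − Σ_{j<i} ((v_i · u_j) / (u_j · u_j)) · u_j.

Step by step this gives:
  u_1 = (2, -3, -3)
  u_2 = (21/11, 18/11, -4/11)
  u_3 = (54/71, -45/71, 81/71)

Orthogonality check:
  u_2 · u_1 = 0 (should be 0)
  u_3 · u_1 = 0 (should be 0)
  u_3 · u_2 = 0 (should be 0)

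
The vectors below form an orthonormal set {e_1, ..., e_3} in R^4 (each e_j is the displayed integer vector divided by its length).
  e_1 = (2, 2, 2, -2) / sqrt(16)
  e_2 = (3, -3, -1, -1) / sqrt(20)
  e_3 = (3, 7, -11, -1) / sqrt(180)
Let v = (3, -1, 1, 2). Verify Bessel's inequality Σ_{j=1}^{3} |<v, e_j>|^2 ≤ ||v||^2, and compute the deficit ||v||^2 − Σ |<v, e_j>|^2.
Σ |<v, e_j>|^2 = 179/36; ||v||^2 = 15; deficit = 361/36

Write each e_j = u_j / sqrt(<u_j, u_j>) where u_j is the displayed integer vector. Then <v, e_j> = <v, u_j> / sqrt(<u_j, u_j>), so |<v, e_j>|^2 = <v, u_j>^2 / <u_j, u_j>.
Coefficients: <v, e_1> = 2/sqrt(16), <v, e_2> = 9/sqrt(20), <v, e_3> = -11/sqrt(180).
Square and sum: Σ |<v, e_j>|^2 = 179/36.
Compute ||v||^2 = v·v = 15.
Deficit = 15 − 179/36 = 361/36 ≥ 0, confirming Bessel's inequality. (The deficit equals ||v − Σ <v,e_j> e_j||^2, the squared distance from v to span{e_j}.)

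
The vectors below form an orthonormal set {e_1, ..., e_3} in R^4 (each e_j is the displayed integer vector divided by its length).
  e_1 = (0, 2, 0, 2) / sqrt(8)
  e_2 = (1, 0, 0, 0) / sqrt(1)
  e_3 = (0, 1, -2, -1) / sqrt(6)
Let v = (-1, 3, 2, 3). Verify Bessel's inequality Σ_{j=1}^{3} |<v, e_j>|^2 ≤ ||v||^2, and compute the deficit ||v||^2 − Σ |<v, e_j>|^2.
Σ |<v, e_j>|^2 = 65/3; ||v||^2 = 23; deficit = 4/3

Write each e_j = u_j / sqrt(<u_j, u_j>) where u_j is the displayed integer vector. Then <v, e_j> = <v, u_j> / sqrt(<u_j, u_j>), so |<v, e_j>|^2 = <v, u_j>^2 / <u_j, u_j>.
Coefficients: <v, e_1> = 12/sqrt(8), <v, e_2> = -1/sqrt(1), <v, e_3> = -4/sqrt(6).
Square and sum: Σ |<v, e_j>|^2 = 65/3.
Compute ||v||^2 = v·v = 23.
Deficit = 23 − 65/3 = 4/3 ≥ 0, confirming Bessel's inequality. (The deficit equals ||v − Σ <v,e_j> e_j||^2, the squared distance from v to span{e_j}.)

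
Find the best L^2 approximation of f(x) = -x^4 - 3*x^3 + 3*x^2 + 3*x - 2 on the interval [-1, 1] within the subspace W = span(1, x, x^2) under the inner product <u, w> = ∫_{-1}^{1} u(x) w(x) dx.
g(x) = 15*x^2/7 + 6*x/5 - 67/35

The best approximation g ∈ W is the orthogonal projection of f onto W. Writing g = a_0 + a_1 x + a_2 x^2, the coefficients solve the normal equations G · a = b where
  G_{ij} = <φ_i, φ_j> and b_i = <f, φ_i>, with φ_0 = 1, φ_1 = x, φ_2 = x^2.
G =
  [2, 0, 2/3]
  [0, 2/3, 0]
  [2/3, 0, 2/5],
b = (-12/5, 4/5, -44/105).
Solving gives a_0 = -67/35, a_1 = 6/5, a_2 = 15/7, so
  g(x) = 15*x^2/7 + 6*x/5 - 67/35.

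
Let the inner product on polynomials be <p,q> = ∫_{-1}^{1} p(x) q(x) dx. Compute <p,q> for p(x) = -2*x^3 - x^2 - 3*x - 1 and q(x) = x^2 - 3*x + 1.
<p,q> = 14/3

Expand the product: p(x)·q(x) = -2*x^5 + 5*x^4 - 2*x^3 + 7*x^2 - 1.
∫_{-1}^{1} of each monomial x^k gives [2/(k+1) if k even, 0 if k odd]. Integrating term-by-term (or equivalently evaluating the antiderivative F(x) = -x^6/3 + x^5 - x^4/2 + 7*x^3/3 - x at the endpoints):
  F(1) − F(−1) = 3/2 − (-19/6) = 14/3.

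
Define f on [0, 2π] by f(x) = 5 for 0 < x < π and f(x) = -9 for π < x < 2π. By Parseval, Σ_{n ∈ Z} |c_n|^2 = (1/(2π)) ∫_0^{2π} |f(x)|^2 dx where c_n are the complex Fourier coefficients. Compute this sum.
Σ |c_n|^2 = 53

Parseval equates the L^2 energy of f (normalised by 1/(2π)) with the ℓ^2 sum of its Fourier coefficients: (1/(2π)) ∫_0^{2π} |f|^2 = Σ |c_n|^2.
Compute the left side: (1/(2π)) [∫_0^π 5^2 dx + ∫_π^{2π} (-9)^2 dx] = (1/(2π)) · (25π + 81π) = (25 + 81)/2 = 53.
So Σ_{n ∈ Z} |c_n|^2 = 53.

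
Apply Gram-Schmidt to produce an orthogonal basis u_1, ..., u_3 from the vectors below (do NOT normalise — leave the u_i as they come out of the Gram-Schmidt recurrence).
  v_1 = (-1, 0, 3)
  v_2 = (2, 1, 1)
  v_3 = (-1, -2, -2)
Orthogonal basis:
  u_1 = (-1, 0, 3)
  u_2 = (21/10, 1, 7/10)
  u_3 = (27/59, -63/59, 9/59)

Apply the Gram-Schmidt recurrence
  u_1 = v_1
  u_i = v_i − Σ_{j<i} ((v_i · u_j) / (u_j · u_j)) · u_j.

Step by step this gives:
  u_1 = (-1, 0, 3)
  u_2 = (21/10, 1, 7/10)
  u_3 = (27/59, -63/59, 9/59)

Orthogonality check:
  u_2 · u_1 = 0 (should be 0)
  u_3 · u_1 = 0 (should be 0)
  u_3 · u_2 = 0 (should be 0)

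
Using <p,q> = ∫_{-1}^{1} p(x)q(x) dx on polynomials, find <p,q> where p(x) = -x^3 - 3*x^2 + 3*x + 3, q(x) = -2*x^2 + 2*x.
<p,q> = 8/5

Expand the product: p(x)·q(x) = 2*x^5 + 4*x^4 - 12*x^3 + 6*x.
∫_{-1}^{1} of each monomial x^k gives [2/(k+1) if k even, 0 if k odd]. Integrating term-by-term (or equivalently evaluating the antiderivative F(x) = x^6/3 + 4*x^5/5 - 3*x^4 + 3*x^2 at the endpoints):
  F(1) − F(−1) = 17/15 − (-7/15) = 8/5.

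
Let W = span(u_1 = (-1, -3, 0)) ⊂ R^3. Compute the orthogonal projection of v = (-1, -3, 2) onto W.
proj_W(v) = (-1, -3, 0)

Set up U = [u_1 | ... | u_1] ∈ R^(3×1). The projector onto W = col(U) is P = U (U^T U)^(-1) U^T.
Compute U^T U =
  [10],
and U^T v = (10).
Solve U^T U · c = U^T v for the coefficients: c = (1). The projection is proj_W(v) = U c.
Check: (v - proj_W(v)) · u_1 = 0  (should be 0).
Result: proj_W(v) = (-1, -3, 0).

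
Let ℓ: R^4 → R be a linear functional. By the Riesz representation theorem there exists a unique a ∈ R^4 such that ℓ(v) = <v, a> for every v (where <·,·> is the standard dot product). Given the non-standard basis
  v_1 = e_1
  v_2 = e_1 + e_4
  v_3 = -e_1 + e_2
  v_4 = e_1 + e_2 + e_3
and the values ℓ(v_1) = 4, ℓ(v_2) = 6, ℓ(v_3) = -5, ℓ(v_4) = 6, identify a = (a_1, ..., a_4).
a = (4, -1, 3, 2)

Write a = (a_1, ..., a_4) in the standard basis. For each basis vector v_i, ℓ(v_i) = <v_i, a> is a linear equation in the a_j's. Collect the n equations into a matrix system V a = ℓ, where row i of V is v_i (expressed in the standard basis). Since V is invertible (lower-triangular with 1s on the diagonal, up to permutation), solve by back-substitution:
  V =
[[1, 0, 0, 0],
 [1, 0, 0, 1],
 [-1, 1, 0, 0],
 [1, 1, 1, 0]]
  V a = (4, 6, -5, 6)
Solving gives a = (4, -1, 3, 2).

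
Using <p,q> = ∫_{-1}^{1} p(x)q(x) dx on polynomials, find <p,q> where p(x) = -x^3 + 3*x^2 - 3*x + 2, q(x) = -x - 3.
<p,q> = -78/5

Expand the product: p(x)·q(x) = x^4 - 6*x^2 + 7*x - 6.
∫_{-1}^{1} of each monomial x^k gives [2/(k+1) if k even, 0 if k odd]. Integrating term-by-term (or equivalently evaluating the antiderivative F(x) = x^5/5 - 2*x^3 + 7*x^2/2 - 6*x at the endpoints):
  F(1) − F(−1) = -43/10 − (113/10) = -78/5.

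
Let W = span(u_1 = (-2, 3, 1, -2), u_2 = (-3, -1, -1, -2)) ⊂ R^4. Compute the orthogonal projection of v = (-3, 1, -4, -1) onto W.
proj_W(v) = (-112/39, -49/78, -21/26, -77/39)

Set up U = [u_1 | ... | u_2] ∈ R^(4×2). The projector onto W = col(U) is P = U (U^T U)^(-1) U^T.
Compute U^T U =
  [18, 6]
  [6, 15],
and U^T v = (7, 14).
Solve U^T U · c = U^T v for the coefficients: c = (7/78, 35/39). The projection is proj_W(v) = U c.
Check: (v - proj_W(v)) · u_1 = 0  (should be 0).
Check: (v - proj_W(v)) · u_2 = 0  (should be 0).
Result: proj_W(v) = (-112/39, -49/78, -21/26, -77/39).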